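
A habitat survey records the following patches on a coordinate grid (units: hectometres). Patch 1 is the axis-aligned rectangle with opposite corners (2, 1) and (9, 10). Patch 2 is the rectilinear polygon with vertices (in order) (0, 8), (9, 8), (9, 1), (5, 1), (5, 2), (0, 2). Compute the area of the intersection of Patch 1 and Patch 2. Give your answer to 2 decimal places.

The intersection is the polygon with vertices (9,1), (5,1), (5,2), (2,2), (2,8), (9,8).
By the shoelace formula its area is 46.00.

46.00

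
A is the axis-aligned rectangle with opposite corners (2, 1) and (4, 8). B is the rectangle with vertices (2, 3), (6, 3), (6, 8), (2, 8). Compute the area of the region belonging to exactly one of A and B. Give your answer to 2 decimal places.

14.00

|A∩B|: x∈[2,4], y∈[3,8] → 2·5 = 10.
|A △ B| = |A| + |B| − 2·|A∩B| = 14 + 20 − 20 = 14.00.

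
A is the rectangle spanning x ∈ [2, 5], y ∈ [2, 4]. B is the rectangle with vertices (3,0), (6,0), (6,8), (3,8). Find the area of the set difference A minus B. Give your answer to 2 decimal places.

|A∩B|: x∈[3,5], y∈[2,4] → 2·2 = 4.
|A| = 6.
|A ∖ B| = |A| − |A∩B| = 6 − 4 = 2.00.

2.00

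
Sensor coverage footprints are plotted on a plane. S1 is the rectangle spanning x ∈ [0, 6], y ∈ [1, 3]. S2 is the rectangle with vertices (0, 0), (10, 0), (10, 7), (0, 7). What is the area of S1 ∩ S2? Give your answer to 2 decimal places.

12.00

|S1∩S2|: x∈[0,6], y∈[1,3] → 6·2 = 12.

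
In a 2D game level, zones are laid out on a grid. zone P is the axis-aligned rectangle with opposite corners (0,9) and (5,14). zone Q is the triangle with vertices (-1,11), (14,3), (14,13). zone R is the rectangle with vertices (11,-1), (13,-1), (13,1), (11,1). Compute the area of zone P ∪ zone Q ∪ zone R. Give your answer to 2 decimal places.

93.68

By inclusion–exclusion:
Individual areas: |zone P| = 25, |zone Q| = 75, |zone R| = 4.
|zone P∩zone Q| = 10.3167.
|zone P∩zone R| = 0 (no overlap).
|zone Q∩zone R| = 0.
|zone P∩zone Q∩zone R| = 0.
|zone P ∪ zone Q ∪ zone R| = 104 − 10.3167 + 0 = 93.68.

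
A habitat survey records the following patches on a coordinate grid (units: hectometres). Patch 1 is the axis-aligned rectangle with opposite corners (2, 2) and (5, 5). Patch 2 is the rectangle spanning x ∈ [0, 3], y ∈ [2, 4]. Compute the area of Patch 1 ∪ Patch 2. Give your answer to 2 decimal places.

13.00

By inclusion–exclusion:
Individual areas: |Patch 1| = 9, |Patch 2| = 6.
|Patch 1∩Patch 2|: x∈[2,3], y∈[2,4] → 1·2 = 2.
|Patch 1 ∪ Patch 2| = 15 − 2 = 13.00.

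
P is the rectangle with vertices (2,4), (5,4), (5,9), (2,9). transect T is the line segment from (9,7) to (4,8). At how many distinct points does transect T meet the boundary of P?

1

The segment meets the boundary at (5,7.8).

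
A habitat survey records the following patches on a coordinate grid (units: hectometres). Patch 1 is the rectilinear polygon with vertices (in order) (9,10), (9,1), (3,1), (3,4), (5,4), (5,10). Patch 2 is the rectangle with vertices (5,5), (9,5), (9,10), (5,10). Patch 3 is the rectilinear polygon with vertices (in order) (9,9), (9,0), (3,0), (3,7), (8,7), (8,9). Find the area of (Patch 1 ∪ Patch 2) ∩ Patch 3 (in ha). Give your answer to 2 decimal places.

|Patch 1 ∪ Patch 2| = 42.
|(Patch 1 ∪ Patch 2) ∩ Patch 3| = 32.00.

32.00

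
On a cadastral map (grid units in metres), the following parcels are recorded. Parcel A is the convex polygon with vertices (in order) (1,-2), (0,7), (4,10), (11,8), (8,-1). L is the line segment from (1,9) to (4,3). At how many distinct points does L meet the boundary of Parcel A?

The segment meets the boundary at (1.455,8.091).

1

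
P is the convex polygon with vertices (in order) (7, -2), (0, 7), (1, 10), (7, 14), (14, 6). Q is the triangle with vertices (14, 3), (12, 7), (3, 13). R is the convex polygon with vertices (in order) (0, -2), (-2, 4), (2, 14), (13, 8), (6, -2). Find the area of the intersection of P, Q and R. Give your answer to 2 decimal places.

The intersection is the polygon with vertices (12,7), (12.125,6.75), (11.25,5.5), (4.058,12.039), (4.25,12.167).
By the shoelace formula its area is 9.03.

9.03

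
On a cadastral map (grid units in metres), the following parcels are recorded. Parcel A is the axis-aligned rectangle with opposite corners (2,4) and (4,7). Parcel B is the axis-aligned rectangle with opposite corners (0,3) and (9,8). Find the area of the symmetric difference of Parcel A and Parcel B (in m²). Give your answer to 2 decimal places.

39.00

|Parcel A∩Parcel B|: x∈[2,4], y∈[4,7] → 2·3 = 6.
|Parcel A △ Parcel B| = |Parcel A| + |Parcel B| − 2·|Parcel A∩Parcel B| = 6 + 45 − 12 = 39.00.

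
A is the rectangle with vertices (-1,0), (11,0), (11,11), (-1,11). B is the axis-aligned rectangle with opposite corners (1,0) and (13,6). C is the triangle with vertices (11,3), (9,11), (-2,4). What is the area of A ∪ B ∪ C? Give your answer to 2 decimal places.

By inclusion–exclusion:
Individual areas: |A| = 132, |B| = 72, |C| = 51.
|A∩B|: x∈[1,11], y∈[0,6] → 10·6 = 60.
|A∩C| = 50.6434.
|B∩C| = 25.0224.
|A∩B∩C| = 25.0224.
|A ∪ B ∪ C| = 255 − 135.6657 + 25.0224 = 144.36.

144.36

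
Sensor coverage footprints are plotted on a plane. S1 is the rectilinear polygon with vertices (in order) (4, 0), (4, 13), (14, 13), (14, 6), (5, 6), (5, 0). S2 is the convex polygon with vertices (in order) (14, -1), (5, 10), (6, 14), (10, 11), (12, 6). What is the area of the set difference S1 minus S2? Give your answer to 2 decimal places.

46.34

|S1| = 76, |S1∩S2| = 29.6629.
|S1 ∖ S2| = |S1| − |S1∩S2| = 76 − 29.6629 = 46.34.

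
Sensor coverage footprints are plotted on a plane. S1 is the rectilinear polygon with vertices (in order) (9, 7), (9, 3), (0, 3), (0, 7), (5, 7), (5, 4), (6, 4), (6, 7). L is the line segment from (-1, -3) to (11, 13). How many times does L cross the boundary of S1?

4

The segment meets the boundary at (6.5,7), (6,6.333), (5,5), (3.5,3).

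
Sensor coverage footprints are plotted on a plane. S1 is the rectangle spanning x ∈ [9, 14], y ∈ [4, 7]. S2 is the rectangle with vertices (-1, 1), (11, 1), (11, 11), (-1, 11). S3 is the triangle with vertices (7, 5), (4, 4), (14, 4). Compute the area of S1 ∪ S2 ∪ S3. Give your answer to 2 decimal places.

129.00

By inclusion–exclusion:
Individual areas: |S1| = 15, |S2| = 120, |S3| = 5.
|S1∩S2|: x∈[9,11], y∈[4,7] → 2·3 = 6.
|S1∩S3| = 1.7857.
|S2∩S3| = 4.3571.
|S1∩S2∩S3| = 1.1429.
|S1 ∪ S2 ∪ S3| = 140 − 12.1429 + 1.1429 = 129.00.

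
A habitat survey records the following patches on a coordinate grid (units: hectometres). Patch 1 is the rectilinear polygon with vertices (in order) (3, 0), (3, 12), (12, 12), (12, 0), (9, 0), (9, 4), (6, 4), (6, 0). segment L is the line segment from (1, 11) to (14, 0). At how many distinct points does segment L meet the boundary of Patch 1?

2

The segment meets the boundary at (12,1.692), (3,9.308).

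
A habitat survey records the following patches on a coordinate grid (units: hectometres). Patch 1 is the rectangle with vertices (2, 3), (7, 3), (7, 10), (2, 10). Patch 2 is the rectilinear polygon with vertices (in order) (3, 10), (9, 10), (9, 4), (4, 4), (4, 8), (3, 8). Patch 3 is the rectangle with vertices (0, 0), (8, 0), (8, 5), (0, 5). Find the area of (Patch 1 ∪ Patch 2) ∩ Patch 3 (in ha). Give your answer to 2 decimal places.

The region (Patch 1 ∪ Patch 2) ∩ Patch 3 is the polygon with vertices (2,3), (2,5), (8,5), (8,4), (7,4), (7,3).
By the shoelace formula its area is 11.00.

11.00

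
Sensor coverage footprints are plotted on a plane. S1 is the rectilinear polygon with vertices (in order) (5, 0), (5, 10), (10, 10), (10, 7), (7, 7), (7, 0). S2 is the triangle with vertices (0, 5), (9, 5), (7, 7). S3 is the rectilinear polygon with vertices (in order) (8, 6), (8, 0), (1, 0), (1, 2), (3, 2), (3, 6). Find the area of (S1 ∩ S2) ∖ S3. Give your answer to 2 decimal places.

|S1 ∩ S2| = 3.4286.
|(S1 ∩ S2) ∩ S3| = 2.
|(S1 ∩ S2) ∖ S3| = 3.4286 − 2 = 1.43.

1.43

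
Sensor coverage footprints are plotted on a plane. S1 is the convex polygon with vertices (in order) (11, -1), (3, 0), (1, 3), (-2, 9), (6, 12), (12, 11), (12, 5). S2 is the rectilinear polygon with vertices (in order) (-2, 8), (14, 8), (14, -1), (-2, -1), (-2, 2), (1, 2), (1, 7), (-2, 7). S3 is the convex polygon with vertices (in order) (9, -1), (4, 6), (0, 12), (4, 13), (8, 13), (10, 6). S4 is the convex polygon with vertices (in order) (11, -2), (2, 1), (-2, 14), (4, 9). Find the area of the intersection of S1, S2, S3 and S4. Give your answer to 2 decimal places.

14.11

The intersection is the polygon with vertices (9.035,-0.754), (8.804,-0.726), (4,6), (2.667,8), (4.636,8), (9.25,0.75).
By the shoelace formula its area is 14.11.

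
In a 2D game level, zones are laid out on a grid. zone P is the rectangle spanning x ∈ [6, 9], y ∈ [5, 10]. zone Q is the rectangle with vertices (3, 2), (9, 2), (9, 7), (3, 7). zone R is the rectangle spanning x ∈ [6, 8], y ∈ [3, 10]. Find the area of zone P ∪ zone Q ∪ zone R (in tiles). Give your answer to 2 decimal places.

39.00

By inclusion–exclusion:
Individual areas: |zone P| = 15, |zone Q| = 30, |zone R| = 14.
|zone P∩zone Q|: x∈[6,9], y∈[5,7] → 3·2 = 6.
|zone P∩zone R|: x∈[6,8], y∈[5,10] → 2·5 = 10.
|zone Q∩zone R|: x∈[6,8], y∈[3,7] → 2·4 = 8.
|zone P∩zone Q∩zone R| = 4.
|zone P ∪ zone Q ∪ zone R| = 59 − 24 + 4 = 39.00.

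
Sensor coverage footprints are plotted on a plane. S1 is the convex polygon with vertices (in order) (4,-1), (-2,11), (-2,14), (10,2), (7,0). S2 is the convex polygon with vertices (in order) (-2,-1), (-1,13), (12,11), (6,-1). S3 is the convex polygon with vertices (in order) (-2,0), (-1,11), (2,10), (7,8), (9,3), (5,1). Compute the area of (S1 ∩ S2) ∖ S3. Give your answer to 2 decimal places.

9.61

|S1 ∩ S2| = 56.3667.
|(S1 ∩ S2) ∩ S3| = 46.7538.
|(S1 ∩ S2) ∖ S3| = 56.3667 − 46.7538 = 9.61.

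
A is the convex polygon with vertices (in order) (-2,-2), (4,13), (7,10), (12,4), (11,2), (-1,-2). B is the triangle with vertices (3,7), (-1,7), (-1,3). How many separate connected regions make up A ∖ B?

A ∖ B is a single connected region.

1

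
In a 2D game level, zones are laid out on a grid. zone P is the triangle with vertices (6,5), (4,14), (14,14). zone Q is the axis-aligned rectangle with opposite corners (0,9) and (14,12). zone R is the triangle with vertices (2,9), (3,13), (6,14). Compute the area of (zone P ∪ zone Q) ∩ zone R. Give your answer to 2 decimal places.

|zone P ∪ zone Q| = 68.6667.
|(zone P ∪ zone Q) ∩ zone R| = 3.81.

3.81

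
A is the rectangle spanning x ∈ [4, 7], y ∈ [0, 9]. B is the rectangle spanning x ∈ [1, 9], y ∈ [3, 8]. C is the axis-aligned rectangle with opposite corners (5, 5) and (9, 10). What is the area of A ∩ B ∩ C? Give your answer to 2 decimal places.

6.00

The intersection is the polygon with vertices (7,8), (7,5), (5,5), (5,8).
By the shoelace formula its area is 6.00.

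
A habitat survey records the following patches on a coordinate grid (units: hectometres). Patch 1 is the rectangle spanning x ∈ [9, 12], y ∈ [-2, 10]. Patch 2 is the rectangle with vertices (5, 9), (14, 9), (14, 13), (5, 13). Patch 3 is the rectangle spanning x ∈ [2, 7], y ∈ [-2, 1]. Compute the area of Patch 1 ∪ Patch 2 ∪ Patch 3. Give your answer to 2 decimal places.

By inclusion–exclusion:
Individual areas: |Patch 1| = 36, |Patch 2| = 36, |Patch 3| = 15.
|Patch 1∩Patch 2|: x∈[9,12], y∈[9,10] → 3·1 = 3.
|Patch 1∩Patch 3| = 0 (no overlap).
|Patch 2∩Patch 3| = 0 (no overlap).
|Patch 1∩Patch 2∩Patch 3| = 0.
|Patch 1 ∪ Patch 2 ∪ Patch 3| = 87 − 3 + 0 = 84.00.

84.00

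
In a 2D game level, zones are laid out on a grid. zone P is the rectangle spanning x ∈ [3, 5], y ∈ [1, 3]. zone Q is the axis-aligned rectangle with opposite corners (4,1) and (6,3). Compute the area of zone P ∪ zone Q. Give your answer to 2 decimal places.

By inclusion–exclusion:
Individual areas: |zone P| = 4, |zone Q| = 4.
|zone P∩zone Q|: x∈[4,5], y∈[1,3] → 1·2 = 2.
|zone P ∪ zone Q| = 8 − 2 = 6.00.

6.00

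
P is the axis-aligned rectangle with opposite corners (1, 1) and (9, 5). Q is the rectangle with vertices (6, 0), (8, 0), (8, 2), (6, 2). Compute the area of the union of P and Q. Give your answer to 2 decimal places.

34.00

By inclusion–exclusion:
Individual areas: |P| = 32, |Q| = 4.
|P∩Q|: x∈[6,8], y∈[1,2] → 2·1 = 2.
|P ∪ Q| = 36 − 2 = 34.00.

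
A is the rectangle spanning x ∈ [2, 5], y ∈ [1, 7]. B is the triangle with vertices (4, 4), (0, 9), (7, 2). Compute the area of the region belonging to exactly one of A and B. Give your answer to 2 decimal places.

|A| = 18, |B| = 3.5, |A∩B| = 2.3333.
|A △ B| = |A| + |B| − 2·|A∩B| = 18 + 3.5 − 4.6667 = 16.83.

16.83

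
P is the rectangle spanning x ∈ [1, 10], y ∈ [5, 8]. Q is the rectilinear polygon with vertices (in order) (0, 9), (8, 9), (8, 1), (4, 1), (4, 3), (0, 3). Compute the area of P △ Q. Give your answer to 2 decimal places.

41.00

|P| = 27, |Q| = 56, |P∩Q| = 21.
|P △ Q| = |P| + |Q| − 2·|P∩Q| = 27 + 56 − 42 = 41.00.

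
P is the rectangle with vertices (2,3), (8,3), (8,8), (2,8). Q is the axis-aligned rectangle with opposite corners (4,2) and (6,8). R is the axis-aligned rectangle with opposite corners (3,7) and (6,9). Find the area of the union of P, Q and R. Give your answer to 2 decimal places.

35.00

By inclusion–exclusion:
Individual areas: |P| = 30, |Q| = 12, |R| = 6.
|P∩Q|: x∈[4,6], y∈[3,8] → 2·5 = 10.
|P∩R|: x∈[3,6], y∈[7,8] → 3·1 = 3.
|Q∩R|: x∈[4,6], y∈[7,8] → 2·1 = 2.
|P∩Q∩R| = 2.
|P ∪ Q ∪ R| = 48 − 15 + 2 = 35.00.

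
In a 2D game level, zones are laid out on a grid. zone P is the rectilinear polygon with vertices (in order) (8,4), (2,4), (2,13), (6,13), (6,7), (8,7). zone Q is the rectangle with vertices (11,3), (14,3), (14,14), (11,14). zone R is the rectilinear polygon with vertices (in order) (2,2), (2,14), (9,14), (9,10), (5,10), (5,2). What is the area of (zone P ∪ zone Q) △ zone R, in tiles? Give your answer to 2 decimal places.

|zone P ∪ zone Q| = 75.
|(zone P ∪ zone Q) ∩ zone R| = 30.
|(zone P ∪ zone Q) △ zone R| = 75 + 52 − 60 = 67.00.

67.00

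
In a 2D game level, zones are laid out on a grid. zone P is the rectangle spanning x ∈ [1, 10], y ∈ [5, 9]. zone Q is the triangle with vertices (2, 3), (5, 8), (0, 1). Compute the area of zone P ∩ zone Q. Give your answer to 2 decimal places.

0.51

The intersection is the polygon with vertices (2.857,5), (5,8), (3.2,5).
By the shoelace formula its area is 0.51.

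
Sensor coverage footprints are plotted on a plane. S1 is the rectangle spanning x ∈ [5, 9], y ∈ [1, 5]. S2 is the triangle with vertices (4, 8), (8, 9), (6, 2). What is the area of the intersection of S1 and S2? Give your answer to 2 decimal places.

The intersection is the polygon with vertices (6.857,5), (6,2), (5,5).
By the shoelace formula its area is 2.79.

2.79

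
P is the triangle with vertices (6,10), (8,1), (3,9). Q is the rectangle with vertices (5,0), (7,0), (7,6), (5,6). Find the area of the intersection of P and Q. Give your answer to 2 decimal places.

The intersection is the polygon with vertices (7,5.5), (7,2.6), (5,5.8), (5,6), (6.889,6).
By the shoelace formula its area is 3.57.

3.57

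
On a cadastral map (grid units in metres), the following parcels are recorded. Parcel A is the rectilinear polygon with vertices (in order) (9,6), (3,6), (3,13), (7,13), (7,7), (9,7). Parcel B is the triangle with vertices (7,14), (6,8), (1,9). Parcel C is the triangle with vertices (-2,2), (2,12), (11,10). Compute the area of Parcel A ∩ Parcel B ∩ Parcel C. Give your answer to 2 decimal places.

The intersection is the polygon with vertices (4.053,11.544), (6.5,11), (6,8), (3,8.6), (3,10.667).
By the shoelace formula its area is 9.63.

9.63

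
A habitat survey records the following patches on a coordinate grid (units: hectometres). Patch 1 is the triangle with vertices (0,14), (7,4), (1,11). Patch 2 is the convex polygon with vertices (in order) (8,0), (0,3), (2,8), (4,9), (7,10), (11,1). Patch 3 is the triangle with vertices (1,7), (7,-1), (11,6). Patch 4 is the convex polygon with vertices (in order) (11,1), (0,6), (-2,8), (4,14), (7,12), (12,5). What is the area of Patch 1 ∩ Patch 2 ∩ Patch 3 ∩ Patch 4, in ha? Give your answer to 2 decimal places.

0.53

The intersection is the polygon with vertices (5.194,6.581), (7,4), (4.75,6.625).
By the shoelace formula its area is 0.53.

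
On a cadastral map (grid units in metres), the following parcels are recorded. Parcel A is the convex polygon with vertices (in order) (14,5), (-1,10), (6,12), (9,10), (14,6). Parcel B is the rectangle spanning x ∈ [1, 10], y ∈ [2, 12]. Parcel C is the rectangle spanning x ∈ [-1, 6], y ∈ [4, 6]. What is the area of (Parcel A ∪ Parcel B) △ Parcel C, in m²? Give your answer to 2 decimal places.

|Parcel A ∪ Parcel B| = 98.9714.
|(Parcel A ∪ Parcel B) ∩ Parcel C| = 10.
|(Parcel A ∪ Parcel B) △ Parcel C| = 98.9714 + 14 − 20 = 92.97.

92.97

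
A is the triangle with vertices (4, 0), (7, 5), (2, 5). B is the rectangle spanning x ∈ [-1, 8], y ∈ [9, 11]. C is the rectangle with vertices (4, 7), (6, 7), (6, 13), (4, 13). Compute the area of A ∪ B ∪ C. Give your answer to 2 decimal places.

By inclusion–exclusion:
Individual areas: |A| = 12.5, |B| = 18, |C| = 12.
|A∩B| = 0.
|A∩C| = 0.
|B∩C|: x∈[4,6], y∈[9,11] → 2·2 = 4.
|A∩B∩C| = 0.
|A ∪ B ∪ C| = 42.5 − 4 + 0 = 38.50.

38.50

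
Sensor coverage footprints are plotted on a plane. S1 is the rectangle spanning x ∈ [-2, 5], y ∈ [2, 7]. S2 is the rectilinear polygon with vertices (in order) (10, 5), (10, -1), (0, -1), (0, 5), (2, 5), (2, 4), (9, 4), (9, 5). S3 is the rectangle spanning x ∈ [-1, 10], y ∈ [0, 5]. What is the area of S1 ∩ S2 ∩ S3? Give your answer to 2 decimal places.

The intersection is the polygon with vertices (0,2), (0,5), (2,5), (2,4), (5,4), (5,2).
By the shoelace formula its area is 12.00.

12.00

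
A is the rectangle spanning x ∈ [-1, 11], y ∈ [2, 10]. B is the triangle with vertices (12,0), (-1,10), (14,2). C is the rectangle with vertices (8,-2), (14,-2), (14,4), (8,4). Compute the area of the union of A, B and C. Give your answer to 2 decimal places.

126.00

By inclusion–exclusion:
Individual areas: |A| = 96, |B| = 23, |C| = 36.
|A∩B| = 16.
|A∩C|: x∈[8,11], y∈[2,4] → 3·2 = 6.
|B∩C| = 12.0962.
|A∩B∩C| = 5.0962.
|A ∪ B ∪ C| = 155 − 34.0962 + 5.0962 = 126.00.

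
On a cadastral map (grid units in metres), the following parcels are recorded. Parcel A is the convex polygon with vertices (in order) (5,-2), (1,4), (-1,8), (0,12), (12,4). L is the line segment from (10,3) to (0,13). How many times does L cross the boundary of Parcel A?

The segment meets the boundary at (3,10).

1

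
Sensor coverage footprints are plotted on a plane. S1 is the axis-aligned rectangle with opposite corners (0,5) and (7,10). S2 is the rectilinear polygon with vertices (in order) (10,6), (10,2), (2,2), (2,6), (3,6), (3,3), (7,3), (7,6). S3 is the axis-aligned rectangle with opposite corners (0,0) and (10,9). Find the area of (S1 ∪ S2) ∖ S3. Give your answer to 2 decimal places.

7.00

|S1 ∪ S2| = 54.
|(S1 ∪ S2) ∩ S3| = 47.
|(S1 ∪ S2) ∖ S3| = 54 − 47 = 7.00.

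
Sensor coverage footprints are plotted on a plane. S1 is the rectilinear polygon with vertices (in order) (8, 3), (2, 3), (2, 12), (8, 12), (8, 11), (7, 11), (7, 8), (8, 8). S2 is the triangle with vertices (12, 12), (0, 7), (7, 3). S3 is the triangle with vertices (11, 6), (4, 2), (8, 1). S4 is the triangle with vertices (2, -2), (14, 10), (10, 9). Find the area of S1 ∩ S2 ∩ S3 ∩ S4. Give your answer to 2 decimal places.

The intersection is the polygon with vertices (6.375,3.357), (7.581,4.046), (7,3).
By the shoelace formula its area is 0.43.

0.43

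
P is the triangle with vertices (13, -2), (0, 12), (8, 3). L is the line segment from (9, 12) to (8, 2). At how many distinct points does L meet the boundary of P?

The segment meets the boundary at (8.091,2.909), (8.125,3.25).

2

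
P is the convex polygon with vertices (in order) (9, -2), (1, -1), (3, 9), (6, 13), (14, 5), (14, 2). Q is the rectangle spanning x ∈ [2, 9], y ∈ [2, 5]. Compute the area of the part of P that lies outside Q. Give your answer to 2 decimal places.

104.10

|P| = 125, |P∩Q| = 20.9.
|P ∖ Q| = |P| − |P∩Q| = 125 − 20.9 = 104.10.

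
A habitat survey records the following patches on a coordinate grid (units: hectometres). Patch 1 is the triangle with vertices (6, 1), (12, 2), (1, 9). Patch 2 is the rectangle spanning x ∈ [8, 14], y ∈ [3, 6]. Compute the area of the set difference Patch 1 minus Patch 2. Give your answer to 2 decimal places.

|Patch 1| = 26.5, |Patch 1∩Patch 2| = 1.8766.
|Patch 1 ∖ Patch 2| = |Patch 1| − |Patch 1∩Patch 2| = 26.5 − 1.8766 = 24.62.

24.62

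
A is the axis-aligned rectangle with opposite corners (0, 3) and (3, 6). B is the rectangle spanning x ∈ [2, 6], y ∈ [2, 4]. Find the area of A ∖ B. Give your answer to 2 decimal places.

8.00

|A∩B|: x∈[2,3], y∈[3,4] → 1·1 = 1.
|A| = 9.
|A ∖ B| = |A| − |A∩B| = 9 − 1 = 8.00.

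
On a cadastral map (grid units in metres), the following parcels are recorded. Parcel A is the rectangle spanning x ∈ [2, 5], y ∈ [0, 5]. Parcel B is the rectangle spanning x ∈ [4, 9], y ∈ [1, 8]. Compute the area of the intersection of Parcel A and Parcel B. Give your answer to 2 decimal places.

4.00

|Parcel A∩Parcel B|: x∈[4,5], y∈[1,5] → 1·4 = 4.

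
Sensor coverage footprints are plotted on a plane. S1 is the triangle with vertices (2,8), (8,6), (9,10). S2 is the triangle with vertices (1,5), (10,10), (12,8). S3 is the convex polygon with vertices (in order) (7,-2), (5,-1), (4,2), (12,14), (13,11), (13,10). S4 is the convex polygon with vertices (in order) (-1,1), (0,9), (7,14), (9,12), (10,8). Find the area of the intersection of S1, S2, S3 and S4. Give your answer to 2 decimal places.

The intersection is the polygon with vertices (7.111,6.667), (8.8,9.2), (8.244,6.976).
By the shoelace formula its area is 1.17.

1.17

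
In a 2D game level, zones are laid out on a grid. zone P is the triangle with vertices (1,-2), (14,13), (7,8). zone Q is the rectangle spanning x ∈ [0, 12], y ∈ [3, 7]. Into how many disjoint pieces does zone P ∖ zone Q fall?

2

zone P ∖ zone Q splits into 2 disjoint pieces (area 3.3333, area 9.2).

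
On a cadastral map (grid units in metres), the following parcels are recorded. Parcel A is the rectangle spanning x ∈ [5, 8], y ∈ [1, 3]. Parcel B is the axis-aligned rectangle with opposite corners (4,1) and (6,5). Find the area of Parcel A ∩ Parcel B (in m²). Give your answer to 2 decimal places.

2.00

|Parcel A∩Parcel B|: x∈[5,6], y∈[1,3] → 1·2 = 2.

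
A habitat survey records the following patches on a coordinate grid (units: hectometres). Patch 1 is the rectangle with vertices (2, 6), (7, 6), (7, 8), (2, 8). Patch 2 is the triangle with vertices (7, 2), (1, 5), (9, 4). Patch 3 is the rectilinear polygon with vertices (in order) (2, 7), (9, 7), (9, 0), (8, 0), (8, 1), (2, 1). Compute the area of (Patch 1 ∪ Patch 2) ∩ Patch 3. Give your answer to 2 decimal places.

|Patch 1 ∪ Patch 2| = 19.
|(Patch 1 ∪ Patch 2) ∩ Patch 3| = 13.81.

13.81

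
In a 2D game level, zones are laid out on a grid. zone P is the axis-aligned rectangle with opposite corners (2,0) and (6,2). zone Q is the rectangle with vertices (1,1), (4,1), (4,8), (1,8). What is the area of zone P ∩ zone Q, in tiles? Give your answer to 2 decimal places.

|zone P∩zone Q|: x∈[2,4], y∈[1,2] → 2·1 = 2.

2.00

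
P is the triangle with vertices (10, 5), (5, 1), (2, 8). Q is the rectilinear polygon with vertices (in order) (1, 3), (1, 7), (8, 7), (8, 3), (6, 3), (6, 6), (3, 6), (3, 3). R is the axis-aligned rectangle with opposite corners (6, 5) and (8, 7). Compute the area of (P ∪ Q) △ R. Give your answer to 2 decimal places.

29.30

|P ∪ Q| = 33.3024.
|(P ∪ Q) ∩ R| = 4.
|(P ∪ Q) △ R| = 33.3024 + 4 − 8 = 29.30.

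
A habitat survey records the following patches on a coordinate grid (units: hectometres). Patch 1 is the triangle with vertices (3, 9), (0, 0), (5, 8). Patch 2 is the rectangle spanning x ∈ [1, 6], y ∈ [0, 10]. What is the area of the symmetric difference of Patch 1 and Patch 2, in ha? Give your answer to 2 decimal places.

|Patch 1| = 10.5, |Patch 2| = 50, |Patch 1∩Patch 2| = 9.8.
|Patch 1 △ Patch 2| = |Patch 1| + |Patch 2| − 2·|Patch 1∩Patch 2| = 10.5 + 50 − 19.6 = 40.90.

40.90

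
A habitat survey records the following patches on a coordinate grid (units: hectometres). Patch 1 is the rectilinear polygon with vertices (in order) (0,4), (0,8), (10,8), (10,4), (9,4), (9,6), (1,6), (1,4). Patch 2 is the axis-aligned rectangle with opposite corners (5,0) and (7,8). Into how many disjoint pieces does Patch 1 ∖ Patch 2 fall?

Patch 1 ∖ Patch 2 splits into 2 disjoint pieces (area 12, area 8).

2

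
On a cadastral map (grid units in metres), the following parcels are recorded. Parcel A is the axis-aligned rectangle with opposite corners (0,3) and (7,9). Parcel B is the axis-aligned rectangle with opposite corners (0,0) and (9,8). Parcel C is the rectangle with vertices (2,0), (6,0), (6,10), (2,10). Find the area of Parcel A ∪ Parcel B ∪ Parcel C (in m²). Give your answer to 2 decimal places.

83.00

By inclusion–exclusion:
Individual areas: |Parcel A| = 42, |Parcel B| = 72, |Parcel C| = 40.
|Parcel A∩Parcel B|: x∈[0,7], y∈[3,8] → 7·5 = 35.
|Parcel A∩Parcel C|: x∈[2,6], y∈[3,9] → 4·6 = 24.
|Parcel B∩Parcel C|: x∈[2,6], y∈[0,8] → 4·8 = 32.
|Parcel A∩Parcel B∩Parcel C| = 20.
|Parcel A ∪ Parcel B ∪ Parcel C| = 154 − 91 + 20 = 83.00.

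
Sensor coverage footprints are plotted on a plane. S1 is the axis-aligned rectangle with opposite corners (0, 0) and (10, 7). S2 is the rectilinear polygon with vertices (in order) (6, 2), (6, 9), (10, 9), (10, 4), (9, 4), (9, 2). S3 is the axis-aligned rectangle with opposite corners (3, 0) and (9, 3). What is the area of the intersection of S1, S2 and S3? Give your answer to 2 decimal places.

The intersection is the polygon with vertices (9,2), (6,2), (6,3), (9,3).
By the shoelace formula its area is 3.00.

3.00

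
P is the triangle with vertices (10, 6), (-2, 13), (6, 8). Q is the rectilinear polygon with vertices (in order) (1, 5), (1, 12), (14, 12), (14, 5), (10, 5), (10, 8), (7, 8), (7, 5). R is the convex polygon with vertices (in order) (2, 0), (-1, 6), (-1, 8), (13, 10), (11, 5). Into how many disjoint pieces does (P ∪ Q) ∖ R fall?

(P ∪ Q) ∖ R is a single connected region.

1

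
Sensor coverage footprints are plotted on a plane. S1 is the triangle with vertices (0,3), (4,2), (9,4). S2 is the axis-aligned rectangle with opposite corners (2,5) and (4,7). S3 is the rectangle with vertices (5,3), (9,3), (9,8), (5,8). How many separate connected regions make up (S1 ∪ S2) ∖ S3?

(S1 ∪ S2) ∖ S3 splits into 2 disjoint pieces (area 4.6389, area 4).

2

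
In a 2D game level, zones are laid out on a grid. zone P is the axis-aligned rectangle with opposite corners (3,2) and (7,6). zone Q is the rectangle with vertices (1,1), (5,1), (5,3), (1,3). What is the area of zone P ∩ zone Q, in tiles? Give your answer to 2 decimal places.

2.00

|zone P∩zone Q|: x∈[3,5], y∈[2,3] → 2·1 = 2.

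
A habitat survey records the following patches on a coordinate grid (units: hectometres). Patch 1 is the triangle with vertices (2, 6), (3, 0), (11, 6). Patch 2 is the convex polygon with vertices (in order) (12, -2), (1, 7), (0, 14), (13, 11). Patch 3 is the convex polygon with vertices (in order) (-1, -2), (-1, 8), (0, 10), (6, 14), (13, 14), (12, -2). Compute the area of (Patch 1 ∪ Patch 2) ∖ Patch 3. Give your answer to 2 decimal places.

|Patch 1 ∪ Patch 2| = 131.9251.
|(Patch 1 ∪ Patch 2) ∩ Patch 3| = 122.8316.
|(Patch 1 ∪ Patch 2) ∖ Patch 3| = 131.9251 − 122.8316 = 9.09.

9.09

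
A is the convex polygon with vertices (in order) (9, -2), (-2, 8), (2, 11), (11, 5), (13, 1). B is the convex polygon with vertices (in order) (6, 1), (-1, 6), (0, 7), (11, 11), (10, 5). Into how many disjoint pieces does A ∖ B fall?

A ∖ B splits into 2 disjoint pieces (area 27.4, area 14.1134).

2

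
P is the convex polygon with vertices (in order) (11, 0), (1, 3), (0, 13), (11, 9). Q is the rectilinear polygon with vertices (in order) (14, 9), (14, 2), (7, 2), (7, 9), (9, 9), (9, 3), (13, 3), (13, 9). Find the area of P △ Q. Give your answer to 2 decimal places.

91.00

|P| = 98, |Q| = 25, |P∩Q| = 16.
|P △ Q| = |P| + |Q| − 2·|P∩Q| = 98 + 25 − 32 = 91.00.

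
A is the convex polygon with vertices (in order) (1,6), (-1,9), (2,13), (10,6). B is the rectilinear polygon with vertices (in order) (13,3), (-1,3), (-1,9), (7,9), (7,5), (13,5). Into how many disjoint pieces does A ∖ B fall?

2

A ∖ B splits into 2 disjoint pieces (area 15.1429, area 3.9375).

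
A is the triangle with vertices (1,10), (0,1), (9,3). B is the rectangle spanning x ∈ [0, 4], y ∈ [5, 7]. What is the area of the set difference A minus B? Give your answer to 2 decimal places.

|A| = 39.5, |A∩B| = 6.8889.
|A ∖ B| = |A| − |A∩B| = 39.5 − 6.8889 = 32.61.

32.61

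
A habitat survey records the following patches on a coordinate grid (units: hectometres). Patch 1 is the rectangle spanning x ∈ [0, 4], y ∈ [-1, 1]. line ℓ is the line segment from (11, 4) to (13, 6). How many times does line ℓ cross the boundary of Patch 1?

The segment lies entirely outside Patch 1 and never meets its boundary.

0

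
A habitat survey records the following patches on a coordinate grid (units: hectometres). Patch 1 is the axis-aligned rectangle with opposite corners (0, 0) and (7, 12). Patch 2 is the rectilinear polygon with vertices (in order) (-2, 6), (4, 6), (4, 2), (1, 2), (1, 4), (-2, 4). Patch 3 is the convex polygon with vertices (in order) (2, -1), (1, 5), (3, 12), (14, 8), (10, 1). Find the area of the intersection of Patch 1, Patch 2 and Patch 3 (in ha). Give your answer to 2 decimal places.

The intersection is the polygon with vertices (4,6), (4,2), (1.5,2), (1,5), (1.286,6).
By the shoelace formula its area is 11.11.

11.11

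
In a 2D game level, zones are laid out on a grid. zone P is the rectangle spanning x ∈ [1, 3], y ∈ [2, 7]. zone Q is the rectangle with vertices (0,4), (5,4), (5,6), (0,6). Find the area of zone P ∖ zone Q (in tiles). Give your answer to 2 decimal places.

|zone P∩zone Q|: x∈[1,3], y∈[4,6] → 2·2 = 4.
|zone P| = 10.
|zone P ∖ zone Q| = |zone P| − |zone P∩zone Q| = 10 − 4 = 6.00.

6.00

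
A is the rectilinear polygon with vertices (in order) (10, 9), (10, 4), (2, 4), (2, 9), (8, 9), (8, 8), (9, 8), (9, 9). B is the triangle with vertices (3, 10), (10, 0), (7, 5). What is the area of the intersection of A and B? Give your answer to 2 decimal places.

1.65

The intersection is the polygon with vertices (7.2,4), (3.7,9), (3.8,9), (7,5), (7.6,4).
By the shoelace formula its area is 1.65.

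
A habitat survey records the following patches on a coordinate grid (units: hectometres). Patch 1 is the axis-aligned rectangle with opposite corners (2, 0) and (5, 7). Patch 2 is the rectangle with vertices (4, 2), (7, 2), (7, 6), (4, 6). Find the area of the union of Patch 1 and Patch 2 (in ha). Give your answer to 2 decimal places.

29.00

By inclusion–exclusion:
Individual areas: |Patch 1| = 21, |Patch 2| = 12.
|Patch 1∩Patch 2|: x∈[4,5], y∈[2,6] → 1·4 = 4.
|Patch 1 ∪ Patch 2| = 33 − 4 = 29.00.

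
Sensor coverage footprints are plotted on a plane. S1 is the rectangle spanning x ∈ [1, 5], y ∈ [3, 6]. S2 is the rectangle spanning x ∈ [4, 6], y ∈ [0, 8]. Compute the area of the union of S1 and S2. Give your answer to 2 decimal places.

By inclusion–exclusion:
Individual areas: |S1| = 12, |S2| = 16.
|S1∩S2|: x∈[4,5], y∈[3,6] → 1·3 = 3.
|S1 ∪ S2| = 28 − 3 = 25.00.

25.00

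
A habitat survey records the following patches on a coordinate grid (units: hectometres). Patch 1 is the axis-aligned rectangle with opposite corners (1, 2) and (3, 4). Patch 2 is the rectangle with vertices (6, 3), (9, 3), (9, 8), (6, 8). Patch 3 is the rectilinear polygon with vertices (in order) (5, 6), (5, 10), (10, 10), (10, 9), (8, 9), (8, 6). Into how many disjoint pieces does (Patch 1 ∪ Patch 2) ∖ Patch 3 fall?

(Patch 1 ∪ Patch 2) ∖ Patch 3 splits into 2 disjoint pieces (area 4, area 11).

2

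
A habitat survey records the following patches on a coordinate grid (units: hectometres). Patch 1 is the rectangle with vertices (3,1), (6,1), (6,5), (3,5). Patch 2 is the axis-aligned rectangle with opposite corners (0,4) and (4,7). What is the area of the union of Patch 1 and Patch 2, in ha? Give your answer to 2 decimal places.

23.00

By inclusion–exclusion:
Individual areas: |Patch 1| = 12, |Patch 2| = 12.
|Patch 1∩Patch 2|: x∈[3,4], y∈[4,5] → 1·1 = 1.
|Patch 1 ∪ Patch 2| = 24 − 1 = 23.00.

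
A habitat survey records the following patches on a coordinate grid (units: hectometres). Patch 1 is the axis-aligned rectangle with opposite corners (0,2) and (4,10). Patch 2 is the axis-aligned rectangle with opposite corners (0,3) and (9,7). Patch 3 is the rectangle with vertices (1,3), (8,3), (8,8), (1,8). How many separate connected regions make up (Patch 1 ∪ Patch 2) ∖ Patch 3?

(Patch 1 ∪ Patch 2) ∖ Patch 3 splits into 2 disjoint pieces (area 17, area 4).

2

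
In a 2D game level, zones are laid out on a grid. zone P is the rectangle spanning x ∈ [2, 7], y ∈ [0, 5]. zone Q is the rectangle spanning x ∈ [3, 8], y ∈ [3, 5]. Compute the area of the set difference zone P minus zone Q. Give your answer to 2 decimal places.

|zone P∩zone Q|: x∈[3,7], y∈[3,5] → 4·2 = 8.
|zone P| = 25.
|zone P ∖ zone Q| = |zone P| − |zone P∩zone Q| = 25 − 8 = 17.00.

17.00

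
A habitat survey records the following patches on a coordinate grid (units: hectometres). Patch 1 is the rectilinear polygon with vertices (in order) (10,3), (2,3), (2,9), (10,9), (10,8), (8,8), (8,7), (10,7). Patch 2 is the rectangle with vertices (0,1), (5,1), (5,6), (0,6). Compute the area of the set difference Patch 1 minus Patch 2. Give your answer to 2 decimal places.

|Patch 1| = 46, |Patch 1∩Patch 2| = 9.
|Patch 1 ∖ Patch 2| = |Patch 1| − |Patch 1∩Patch 2| = 46 − 9 = 37.00.

37.00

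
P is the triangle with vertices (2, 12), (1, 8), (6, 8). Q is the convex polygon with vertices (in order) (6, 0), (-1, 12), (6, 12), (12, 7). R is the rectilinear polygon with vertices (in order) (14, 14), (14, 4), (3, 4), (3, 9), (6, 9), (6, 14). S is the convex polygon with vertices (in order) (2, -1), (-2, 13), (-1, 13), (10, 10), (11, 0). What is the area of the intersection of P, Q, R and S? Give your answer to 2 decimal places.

The intersection is the polygon with vertices (3,8), (3,9), (5,9), (6,8).
By the shoelace formula its area is 2.50.

2.50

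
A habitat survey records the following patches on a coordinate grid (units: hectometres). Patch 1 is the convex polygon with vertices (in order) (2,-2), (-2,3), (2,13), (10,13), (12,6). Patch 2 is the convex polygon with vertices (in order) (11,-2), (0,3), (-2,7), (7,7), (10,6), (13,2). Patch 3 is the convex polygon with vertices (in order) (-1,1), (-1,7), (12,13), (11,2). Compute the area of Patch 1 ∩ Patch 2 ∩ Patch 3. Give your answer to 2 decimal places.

48.93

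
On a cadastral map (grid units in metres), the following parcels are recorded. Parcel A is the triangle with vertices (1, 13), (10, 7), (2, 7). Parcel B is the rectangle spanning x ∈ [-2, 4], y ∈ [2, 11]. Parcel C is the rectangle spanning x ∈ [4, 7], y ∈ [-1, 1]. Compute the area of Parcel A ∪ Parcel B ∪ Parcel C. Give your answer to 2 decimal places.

By inclusion–exclusion:
Individual areas: |Parcel A| = 24, |Parcel B| = 54, |Parcel C| = 6.
|Parcel A∩Parcel B| = 9.3333.
|Parcel A∩Parcel C| = 0.
|Parcel B∩Parcel C| = 0 (no overlap).
|Parcel A∩Parcel B∩Parcel C| = 0.
|Parcel A ∪ Parcel B ∪ Parcel C| = 84 − 9.3333 + 0 = 74.67.

74.67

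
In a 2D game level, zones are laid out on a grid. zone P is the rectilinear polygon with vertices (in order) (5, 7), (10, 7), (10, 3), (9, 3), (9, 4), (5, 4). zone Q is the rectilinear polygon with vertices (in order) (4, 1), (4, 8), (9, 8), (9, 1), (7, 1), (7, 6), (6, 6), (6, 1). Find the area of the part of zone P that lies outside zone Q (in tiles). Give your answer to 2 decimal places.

6.00

|zone P| = 16, |zone P∩zone Q| = 10.
|zone P ∖ zone Q| = |zone P| − |zone P∩zone Q| = 16 − 10 = 6.00.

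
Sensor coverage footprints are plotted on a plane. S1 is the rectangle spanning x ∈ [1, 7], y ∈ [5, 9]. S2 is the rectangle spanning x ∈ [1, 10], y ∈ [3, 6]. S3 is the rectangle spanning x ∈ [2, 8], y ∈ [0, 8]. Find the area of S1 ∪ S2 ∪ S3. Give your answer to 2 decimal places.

By inclusion–exclusion:
Individual areas: |S1| = 24, |S2| = 27, |S3| = 48.
|S1∩S2|: x∈[1,7], y∈[5,6] → 6·1 = 6.
|S1∩S3|: x∈[2,7], y∈[5,8] → 5·3 = 15.
|S2∩S3|: x∈[2,8], y∈[3,6] → 6·3 = 18.
|S1∩S2∩S3| = 5.
|S1 ∪ S2 ∪ S3| = 99 − 39 + 5 = 65.00.

65.00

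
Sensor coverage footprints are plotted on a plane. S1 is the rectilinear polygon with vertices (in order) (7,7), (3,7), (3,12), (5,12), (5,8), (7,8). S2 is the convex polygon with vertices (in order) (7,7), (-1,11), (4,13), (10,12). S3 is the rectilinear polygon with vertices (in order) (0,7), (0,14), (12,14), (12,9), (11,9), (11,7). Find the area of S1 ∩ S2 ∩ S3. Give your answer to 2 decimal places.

8.00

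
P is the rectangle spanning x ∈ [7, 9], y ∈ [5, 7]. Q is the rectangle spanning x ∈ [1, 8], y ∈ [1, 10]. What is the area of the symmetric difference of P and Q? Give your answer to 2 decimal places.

63.00

|P∩Q|: x∈[7,8], y∈[5,7] → 1·2 = 2.
|P △ Q| = |P| + |Q| − 2·|P∩Q| = 4 + 63 − 4 = 63.00.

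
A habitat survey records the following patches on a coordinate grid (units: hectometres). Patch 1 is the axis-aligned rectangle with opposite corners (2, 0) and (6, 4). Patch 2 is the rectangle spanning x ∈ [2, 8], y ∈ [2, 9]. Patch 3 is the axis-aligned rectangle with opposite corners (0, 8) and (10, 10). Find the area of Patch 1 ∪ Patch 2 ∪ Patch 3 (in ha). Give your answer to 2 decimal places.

64.00

By inclusion–exclusion:
Individual areas: |Patch 1| = 16, |Patch 2| = 42, |Patch 3| = 20.
|Patch 1∩Patch 2|: x∈[2,6], y∈[2,4] → 4·2 = 8.
|Patch 1∩Patch 3| = 0 (no overlap).
|Patch 2∩Patch 3|: x∈[2,8], y∈[8,9] → 6·1 = 6.
|Patch 1∩Patch 2∩Patch 3| = 0.
|Patch 1 ∪ Patch 2 ∪ Patch 3| = 78 − 14 + 0 = 64.00.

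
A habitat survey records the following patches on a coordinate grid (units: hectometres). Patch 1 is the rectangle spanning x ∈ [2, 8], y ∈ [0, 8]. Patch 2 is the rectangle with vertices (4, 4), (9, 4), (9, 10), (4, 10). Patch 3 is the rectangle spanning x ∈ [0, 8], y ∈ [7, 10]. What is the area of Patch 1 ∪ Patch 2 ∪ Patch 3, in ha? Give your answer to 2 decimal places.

By inclusion–exclusion:
Individual areas: |Patch 1| = 48, |Patch 2| = 30, |Patch 3| = 24.
|Patch 1∩Patch 2|: x∈[4,8], y∈[4,8] → 4·4 = 16.
|Patch 1∩Patch 3|: x∈[2,8], y∈[7,8] → 6·1 = 6.
|Patch 2∩Patch 3|: x∈[4,8], y∈[7,10] → 4·3 = 12.
|Patch 1∩Patch 2∩Patch 3| = 4.
|Patch 1 ∪ Patch 2 ∪ Patch 3| = 102 − 34 + 4 = 72.00.

72.00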